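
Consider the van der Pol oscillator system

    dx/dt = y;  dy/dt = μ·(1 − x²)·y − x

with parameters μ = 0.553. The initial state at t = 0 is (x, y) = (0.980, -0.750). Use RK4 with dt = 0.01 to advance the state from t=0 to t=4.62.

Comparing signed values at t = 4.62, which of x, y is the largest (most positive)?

t=0.000: state=(0.980, -0.750)
step 1 (dt=0.01): k1=(-0.750, -0.996), k2=(-0.755, -0.996), k3=(-0.755, -0.996), k4=(-0.760, -0.995); state += dt/6·(k1+2k2+2k3+k4)
t=0.010: state=(0.972, -0.760)
t=0.020: state=(0.965, -0.770)
t=0.030: state=(0.957, -0.780)
continuing one RK4 step at a time; state shown every 20 steps (Δt=0.2):
t=0.200: state=(0.810, -0.948)
t=0.400: state=(0.601, -1.148)
t=0.600: state=(0.351, -1.350)
t=0.800: state=(0.061, -1.544)
t=1.000: state=(-0.264, -1.700)
t=1.200: state=(-0.613, -1.767)
t=1.400: state=(-0.961, -1.681)
t=1.600: state=(-1.273, -1.412)
t=1.800: state=(-1.516, -1.004)
t=2.000: state=(-1.672, -0.551)
t=2.200: state=(-1.739, -0.137)
t=2.400: state=(-1.732, 0.202)
t=2.600: state=(-1.663, 0.471)
t=2.800: state=(-1.546, 0.691)
t=3.000: state=(-1.388, 0.884)
t=3.200: state=(-1.193, 1.071)
t=3.400: state=(-0.959, 1.266)
t=3.600: state=(-0.685, 1.479)
t=3.800: state=(-0.367, 1.711)
t=4.000: state=(-0.001, 1.942)
t=4.200: state=(0.406, 2.115)
t=4.400: state=(0.835, 2.133)
t=4.600: state=(1.243, 1.903)
t=4.620: state=(1.280, 1.866)
compare at T: x=1.280, y=1.866

largest component: y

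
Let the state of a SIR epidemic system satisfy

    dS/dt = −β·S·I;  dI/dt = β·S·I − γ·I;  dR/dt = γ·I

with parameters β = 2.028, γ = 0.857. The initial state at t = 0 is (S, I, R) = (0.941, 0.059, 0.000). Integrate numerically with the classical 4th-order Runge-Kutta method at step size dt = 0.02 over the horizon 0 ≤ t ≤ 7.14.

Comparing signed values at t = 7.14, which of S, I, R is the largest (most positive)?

t=0.000: state=(0.941, 0.059, 0.000)
step 1 (dt=0.02): k1=(-0.113, 0.062, 0.051), k2=(-0.114, 0.063, 0.051), k3=(-0.114, 0.063, 0.051), k4=(-0.115, 0.063, 0.052); state += dt/6·(k1+2k2+2k3+k4)
t=0.020: state=(0.939, 0.060, 0.001)
t=0.040: state=(0.936, 0.062, 0.002)
t=0.060: state=(0.934, 0.063, 0.003)
continuing one RK4 step at a time; state shown every 25 steps (Δt=0.5):
t=0.500: state=(0.871, 0.097, 0.033)
t=1.000: state=(0.771, 0.145, 0.084)
t=1.500: state=(0.649, 0.194, 0.157)
t=2.000: state=(0.523, 0.229, 0.249)
t=2.500: state=(0.411, 0.239, 0.350)
t=3.000: state=(0.324, 0.226, 0.450)
t=3.500: state=(0.262, 0.197, 0.541)
t=4.000: state=(0.218, 0.164, 0.618)
t=4.500: state=(0.188, 0.131, 0.681)
t=5.000: state=(0.167, 0.102, 0.731)
t=5.500: state=(0.152, 0.078, 0.770)
t=6.000: state=(0.142, 0.059, 0.799)
t=6.500: state=(0.135, 0.044, 0.821)
t=7.000: state=(0.130, 0.033, 0.837)
t=7.140: state=(0.129, 0.030, 0.841)
compare at T: S=0.129, I=0.030, R=0.841

largest component: R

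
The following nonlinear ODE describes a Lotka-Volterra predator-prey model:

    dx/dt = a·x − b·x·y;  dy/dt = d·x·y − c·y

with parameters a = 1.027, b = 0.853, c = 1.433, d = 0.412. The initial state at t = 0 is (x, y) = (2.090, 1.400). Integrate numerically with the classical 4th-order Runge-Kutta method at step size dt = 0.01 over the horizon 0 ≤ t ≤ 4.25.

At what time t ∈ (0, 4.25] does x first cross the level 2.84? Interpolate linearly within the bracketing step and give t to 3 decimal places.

t = 1.465

t=0.000: state=(2.090, 1.400)
step 1 (dt=0.01): k1=(-0.349, -0.801), k2=(-0.342, -0.799), k3=(-0.342, -0.799), k4=(-0.335, -0.798); state += dt/6·(k1+2k2+2k3+k4)
t=0.010: state=(2.087, 1.392)
t=0.020: state=(2.083, 1.384)
t=0.030: state=(2.080, 1.376)
continuing one RK4 step at a time; state shown every 20 steps (Δt=0.2):
t=0.200: state=(2.048, 1.246)
t=0.400: state=(2.058, 1.108)
t=0.600: state=(2.115, 0.987)
t=0.800: state=(2.214, 0.886)
t=1.000: state=(2.355, 0.803)
t=1.200: state=(2.536, 0.737)
t=1.400: state=(2.759, 0.688)
t=1.460: state=(2.834, 0.676)
next step: t=1.470: state=(2.846, 0.675) — x has crossed 2.84
linear interpolation between t=1.460 (2.83354) and t=1.470 (2.84634) → t≈1.465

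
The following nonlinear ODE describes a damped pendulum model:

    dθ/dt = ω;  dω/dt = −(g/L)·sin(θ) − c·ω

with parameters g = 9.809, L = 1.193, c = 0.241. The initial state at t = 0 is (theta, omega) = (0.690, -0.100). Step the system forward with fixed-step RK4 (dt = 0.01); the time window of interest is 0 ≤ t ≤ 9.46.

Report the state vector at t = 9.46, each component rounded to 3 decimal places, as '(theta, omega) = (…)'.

t=0.000: state=(0.690, -0.100)
step 1 (dt=0.01): k1=(-0.100, -5.210), k2=(-0.126, -5.200), k3=(-0.126, -5.199), k4=(-0.152, -5.189); state += dt/6·(k1+2k2+2k3+k4)
t=0.010: state=(0.689, -0.152)
t=0.020: state=(0.687, -0.204)
t=0.030: state=(0.685, -0.255)
continuing one RK4 step at a time; state shown every 50 steps (Δt=0.5):
t=0.500: state=(0.111, -1.812)
t=1.000: state=(-0.575, -0.498)
t=1.500: state=(-0.284, 1.439)
t=2.000: state=(0.421, 0.899)
t=2.500: state=(0.380, -0.994)
t=3.000: state=(-0.258, -1.107)
t=3.500: state=(-0.412, 0.554)
t=4.000: state=(0.107, 1.150)
t=4.500: state=(0.396, -0.162)
t=5.000: state=(0.019, -1.067)
t=5.500: state=(-0.345, -0.157)
t=6.000: state=(-0.114, 0.902)
t=6.500: state=(0.275, 0.389)
t=7.000: state=(0.177, -0.691)
t=7.500: state=(-0.195, -0.536)
t=8.000: state=(-0.209, 0.466)
t=8.500: state=(0.116, 0.603)
t=9.000: state=(0.217, -0.251)
t=9.460: state=(-0.020, -0.619)

(theta, omega) = (-0.020, -0.619)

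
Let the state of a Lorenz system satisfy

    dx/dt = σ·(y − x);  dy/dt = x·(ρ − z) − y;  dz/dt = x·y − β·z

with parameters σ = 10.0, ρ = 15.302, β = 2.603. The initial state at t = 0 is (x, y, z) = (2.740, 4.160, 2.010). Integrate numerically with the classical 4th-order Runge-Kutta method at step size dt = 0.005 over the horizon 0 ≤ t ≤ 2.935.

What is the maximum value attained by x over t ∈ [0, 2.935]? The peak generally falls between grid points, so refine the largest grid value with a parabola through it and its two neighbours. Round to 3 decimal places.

t=0.000: state=(2.740, 4.160, 2.010)
step 1 (dt=0.005): k1=(14.200, 32.260, 6.166), k2=(14.652, 32.609, 6.498), k3=(14.649, 32.620, 6.503), k4=(15.099, 32.979, 6.845); state += dt/6·(k1+2k2+2k3+k4)
t=0.005: state=(2.813, 4.323, 2.043)
t=0.010: state=(2.891, 4.490, 2.079)
t=0.015: state=(2.973, 4.661, 2.118)
continuing one RK4 step at a time; state shown every 20 steps (Δt=0.1):
t=0.100: state=(5.052, 8.270, 3.675)
t=0.200: state=(9.002, 13.291, 9.772)
t=0.300: state=(11.790, 11.886, 20.365)
t=0.400: state=(8.664, 3.359, 22.810)
t=0.500: state=(3.705, -0.188, 18.243)
t=0.600: state=(1.108, -0.399, 13.990)
t=0.700: state=(0.226, -0.218, 10.768)
t=0.800: state=(-0.028, -0.162, 8.299)
t=0.900: state=(-0.126, -0.210, 6.398)
t=1.000: state=(-0.225, -0.351, 4.936)
t=1.100: state=(-0.400, -0.637, 3.819)
t=1.200: state=(-0.738, -1.205, 2.989)
t=1.300: state=(-1.411, -2.343, 2.470)
t=1.400: state=(-2.750, -4.590, 2.534)
t=1.500: state=(-5.298, -8.632, 4.304)
t=1.600: state=(-9.228, -13.311, 10.652)
t=1.700: state=(-11.605, -11.209, 20.719)
t=1.800: state=(-8.274, -3.101, 22.369)
t=1.900: state=(-3.580, 0.032, 17.861)
t=2.000: state=(-1.188, 0.183, 13.732)
t=2.100: state=(-0.403, -0.033, 10.580)
t=2.200: state=(-0.229, -0.191, 8.158)
t=2.300: state=(-0.263, -0.356, 6.294)
t=2.400: state=(-0.414, -0.630, 4.866)
t=2.500: state=(-0.725, -1.153, 3.795)
t=2.600: state=(-1.338, -2.182, 3.075)
t=2.700: state=(-2.543, -4.194, 2.910)
t=2.800: state=(-4.834, -7.851, 4.202)
t=2.900: state=(-8.511, -12.552, 9.446)
t=2.935: state=(-9.869, -13.466, 12.661)
largest grid value and its neighbours: x(0.295)=11.77569, x(0.300)=11.78952, x(0.305)=11.78522
parabola through these three points peaks at t≈0.301 with x≈11.79015

max x = 11.790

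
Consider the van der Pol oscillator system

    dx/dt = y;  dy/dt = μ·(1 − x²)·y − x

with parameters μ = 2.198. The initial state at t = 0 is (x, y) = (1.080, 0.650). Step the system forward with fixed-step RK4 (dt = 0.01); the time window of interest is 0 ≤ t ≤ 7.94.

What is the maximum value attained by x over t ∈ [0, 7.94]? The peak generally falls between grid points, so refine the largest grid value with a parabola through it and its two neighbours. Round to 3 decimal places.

t=0.000: state=(1.080, 0.650)
step 1 (dt=0.01): k1=(0.650, -1.318), k2=(0.643, -1.329), k3=(0.643, -1.328), k4=(0.637, -1.339); state += dt/6·(k1+2k2+2k3+k4)
t=0.010: state=(1.086, 0.637)
t=0.020: state=(1.093, 0.623)
t=0.030: state=(1.099, 0.610)
continuing one RK4 step at a time; state shown every 50 steps (Δt=0.5):
t=0.500: state=(1.226, -0.048)
t=1.000: state=(1.077, -0.526)
t=1.500: state=(0.676, -1.169)
t=2.000: state=(-0.334, -3.264)
t=2.500: state=(-1.883, -1.202)
t=3.000: state=(-1.961, 0.246)
t=3.500: state=(-1.809, 0.339)
t=4.000: state=(-1.624, 0.406)
t=4.500: state=(-1.396, 0.519)
t=5.000: state=(-1.083, 0.770)
t=5.500: state=(-0.543, 1.566)
t=6.000: state=(0.821, 4.027)
t=6.500: state=(2.005, 0.329)
t=7.000: state=(1.945, -0.285)
t=7.500: state=(1.785, -0.348)
t=7.940: state=(1.620, -0.407)
largest grid value and its neighbours: x(6.600)=2.02099, x(6.610)=2.02110, x(6.620)=2.02100
parabola through these three points peaks at t≈6.610 with x≈2.02110

max x = 2.021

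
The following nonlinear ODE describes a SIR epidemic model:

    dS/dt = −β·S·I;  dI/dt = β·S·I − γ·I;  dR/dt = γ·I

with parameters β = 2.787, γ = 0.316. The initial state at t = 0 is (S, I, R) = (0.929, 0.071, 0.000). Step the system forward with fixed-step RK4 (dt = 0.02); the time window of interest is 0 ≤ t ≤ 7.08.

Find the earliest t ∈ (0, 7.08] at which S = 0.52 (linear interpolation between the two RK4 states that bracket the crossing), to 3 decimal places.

t = 0.975

t=0.000: state=(0.929, 0.071, 0.000)
step 1 (dt=0.02): k1=(-0.184, 0.161, 0.022), k2=(-0.188, 0.165, 0.023), k3=(-0.188, 0.165, 0.023), k4=(-0.192, 0.168, 0.023); state += dt/6·(k1+2k2+2k3+k4)
t=0.020: state=(0.925, 0.074, 0.000)
t=0.040: state=(0.921, 0.078, 0.001)
t=0.060: state=(0.917, 0.081, 0.001)
continuing one RK4 step at a time; state shown every 25 steps (Δt=0.5):
t=0.500: state=(0.778, 0.202, 0.020)
t=0.960: state=(0.529, 0.407, 0.064)
next step: t=0.980: state=(0.517, 0.417, 0.066) — S has crossed 0.52
linear interpolation between t=0.960 (0.52893) and t=0.980 (0.51693) → t≈0.975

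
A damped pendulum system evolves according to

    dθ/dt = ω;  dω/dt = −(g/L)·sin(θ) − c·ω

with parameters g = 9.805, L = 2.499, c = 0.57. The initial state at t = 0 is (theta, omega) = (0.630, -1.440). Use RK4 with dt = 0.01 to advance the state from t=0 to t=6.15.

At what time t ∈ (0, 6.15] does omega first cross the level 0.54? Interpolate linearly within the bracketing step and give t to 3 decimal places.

t=0.000: state=(0.630, -1.440)
step 1 (dt=0.01): k1=(-1.440, -1.491), k2=(-1.447, -1.464), k3=(-1.447, -1.464), k4=(-1.455, -1.436); state += dt/6·(k1+2k2+2k3+k4)
t=0.010: state=(0.616, -1.455)
t=0.020: state=(0.601, -1.469)
t=0.030: state=(0.586, -1.482)
continuing one RK4 step at a time; state shown every 20 steps (Δt=0.2):
t=0.200: state=(0.320, -1.623)
t=0.400: state=(-0.003, -1.561)
t=0.600: state=(-0.290, -1.280)
t=0.800: state=(-0.505, -0.849)
t=1.000: state=(-0.626, -0.355)
t=1.200: state=(-0.647, 0.129)
t=1.390: state=(-0.584, 0.527)
next step: t=1.400: state=(-0.578, 0.545) — omega has crossed 0.54
linear interpolation between t=1.390 (0.52693) and t=1.400 (0.54541) → t≈1.397

t = 1.397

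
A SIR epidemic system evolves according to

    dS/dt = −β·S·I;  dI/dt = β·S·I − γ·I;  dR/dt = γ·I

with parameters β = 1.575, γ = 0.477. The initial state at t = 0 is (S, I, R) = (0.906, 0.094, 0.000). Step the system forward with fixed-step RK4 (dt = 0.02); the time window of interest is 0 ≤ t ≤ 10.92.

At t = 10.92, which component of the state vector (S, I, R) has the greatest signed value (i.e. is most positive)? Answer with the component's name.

t=0.000: state=(0.906, 0.094, 0.000)
step 1 (dt=0.02): k1=(-0.134, 0.089, 0.045), k2=(-0.135, 0.090, 0.045), k3=(-0.135, 0.090, 0.045), k4=(-0.136, 0.091, 0.046); state += dt/6·(k1+2k2+2k3+k4)
t=0.020: state=(0.903, 0.096, 0.001)
t=0.040: state=(0.901, 0.098, 0.002)
t=0.060: state=(0.898, 0.099, 0.003)
continuing one RK4 step at a time; state shown every 25 steps (Δt=0.5):
t=0.500: state=(0.825, 0.147, 0.028)
t=1.000: state=(0.717, 0.212, 0.071)
t=1.500: state=(0.590, 0.280, 0.130)
t=2.000: state=(0.463, 0.334, 0.203)
t=2.500: state=(0.351, 0.362, 0.287)
t=3.000: state=(0.264, 0.362, 0.374)
t=3.500: state=(0.200, 0.342, 0.458)
t=4.000: state=(0.154, 0.310, 0.536)
t=4.500: state=(0.123, 0.272, 0.606)
t=5.000: state=(0.101, 0.234, 0.666)
t=5.500: state=(0.085, 0.198, 0.717)
t=6.000: state=(0.074, 0.166, 0.760)
t=6.500: state=(0.065, 0.138, 0.797)
t=7.000: state=(0.059, 0.114, 0.827)
t=7.500: state=(0.054, 0.094, 0.851)
t=8.000: state=(0.051, 0.077, 0.872)
t=8.500: state=(0.048, 0.063, 0.889)
t=9.000: state=(0.046, 0.052, 0.902)
t=9.500: state=(0.044, 0.042, 0.913)
t=10.000: state=(0.043, 0.034, 0.922)
t=10.500: state=(0.042, 0.028, 0.930)
t=10.920: state=(0.041, 0.024, 0.935)
compare at T: S=0.041, I=0.024, R=0.935

largest component: R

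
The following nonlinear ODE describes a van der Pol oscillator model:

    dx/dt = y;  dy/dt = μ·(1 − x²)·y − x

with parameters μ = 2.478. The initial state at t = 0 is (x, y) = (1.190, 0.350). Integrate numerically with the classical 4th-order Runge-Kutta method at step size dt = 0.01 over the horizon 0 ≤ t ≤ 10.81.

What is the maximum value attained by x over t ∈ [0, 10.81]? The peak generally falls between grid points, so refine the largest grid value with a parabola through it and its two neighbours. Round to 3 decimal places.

max x = 2.022

t=0.000: state=(1.190, 0.350)
step 1 (dt=0.01): k1=(0.350, -1.551), k2=(0.342, -1.548), k3=(0.342, -1.548), k4=(0.335, -1.545); state += dt/6·(k1+2k2+2k3+k4)
t=0.010: state=(1.193, 0.335)
t=0.020: state=(1.197, 0.319)
t=0.030: state=(1.200, 0.304)
continuing one RK4 step at a time; state shown every 50 steps (Δt=0.5):
t=0.500: state=(1.196, -0.266)
t=1.000: state=(0.955, -0.716)
t=1.500: state=(0.383, -1.817)
t=2.000: state=(-1.242, -4.059)
t=2.500: state=(-2.006, 0.036)
t=3.000: state=(-1.900, 0.278)
t=3.500: state=(-1.750, 0.323)
t=4.000: state=(-1.574, 0.386)
t=4.500: state=(-1.356, 0.499)
t=5.000: state=(-1.051, 0.762)
t=5.500: state=(-0.493, 1.689)
t=6.000: state=(1.062, 4.378)
t=6.500: state=(2.022, 0.044)
t=7.000: state=(1.927, -0.270)
t=7.500: state=(1.781, -0.314)
t=8.000: state=(1.611, -0.371)
t=8.500: state=(1.403, -0.470)
t=9.000: state=(1.122, -0.687)
t=9.500: state=(0.644, -1.381)
t=10.000: state=(-0.632, -4.178)
t=10.500: state=(-2.002, -0.390)
t=10.810: state=(-1.998, 0.204)
largest grid value and its neighbours: x(6.510)=2.02217, x(6.520)=2.02228, x(6.530)=2.02219
parabola through these three points peaks at t≈6.520 with x≈2.02228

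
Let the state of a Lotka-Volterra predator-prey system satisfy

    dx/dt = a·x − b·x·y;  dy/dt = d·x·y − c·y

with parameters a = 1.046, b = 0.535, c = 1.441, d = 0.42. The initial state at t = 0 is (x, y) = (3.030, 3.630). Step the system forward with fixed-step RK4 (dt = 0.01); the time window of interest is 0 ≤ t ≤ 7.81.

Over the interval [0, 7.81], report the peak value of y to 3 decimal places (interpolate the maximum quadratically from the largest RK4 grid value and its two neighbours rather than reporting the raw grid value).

t=0.000: state=(3.030, 3.630)
step 1 (dt=0.01): k1=(-2.715, -0.611), k2=(-2.698, -0.631), k3=(-2.698, -0.631), k4=(-2.681, -0.651); state += dt/6·(k1+2k2+2k3+k4)
t=0.010: state=(3.003, 3.624)
t=0.020: state=(2.976, 3.617)
t=0.030: state=(2.950, 3.610)
continuing one RK4 step at a time; state shown every 50 steps (Δt=0.5):
t=0.500: state=(2.087, 2.981)
t=1.000: state=(1.775, 2.157)
t=1.500: state=(1.840, 1.526)
t=2.000: state=(2.187, 1.127)
t=2.500: state=(2.815, 0.923)
t=3.000: state=(3.742, 0.889)
t=3.500: state=(4.888, 1.069)
t=4.000: state=(5.820, 1.618)
t=4.500: state=(5.578, 2.681)
t=5.000: state=(3.987, 3.604)
t=5.500: state=(2.560, 3.440)
t=6.000: state=(1.906, 2.644)
t=6.500: state=(1.764, 1.878)
t=7.000: state=(1.945, 1.342)
t=7.500: state=(2.401, 1.025)
t=7.810: state=(2.828, 0.921)
largest grid value and its neighbours: y(5.160)=3.67290, y(5.170)=3.67293, y(5.180)=3.67247
parabola through these three points peaks at t≈5.166 with y≈3.67297

max y = 3.673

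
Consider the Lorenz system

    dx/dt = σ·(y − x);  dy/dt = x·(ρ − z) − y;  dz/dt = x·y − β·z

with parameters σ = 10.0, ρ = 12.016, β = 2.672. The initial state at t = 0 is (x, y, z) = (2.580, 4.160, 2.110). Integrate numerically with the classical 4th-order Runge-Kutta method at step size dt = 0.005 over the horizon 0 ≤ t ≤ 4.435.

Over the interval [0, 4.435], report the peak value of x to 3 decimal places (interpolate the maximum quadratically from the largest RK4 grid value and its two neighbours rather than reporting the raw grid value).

max x = 9.572

t=0.000: state=(2.580, 4.160, 2.110)
step 1 (dt=0.005): k1=(15.800, 21.397, 5.095), k2=(15.940, 21.702, 5.365), k3=(15.944, 21.703, 5.367), k4=(16.088, 22.007, 5.643); state += dt/6·(k1+2k2+2k3+k4)
t=0.005: state=(2.660, 4.269, 2.137)
t=0.010: state=(2.741, 4.380, 2.166)
t=0.015: state=(2.824, 4.495, 2.199)
continuing one RK4 step at a time; state shown every 40 steps (Δt=0.2):
t=0.200: state=(7.220, 10.066, 7.073)
t=0.400: state=(8.614, 6.114, 17.170)
t=0.600: state=(3.004, 1.255, 12.567)
t=0.800: state=(1.656, 1.710, 7.782)
t=1.000: state=(2.602, 3.501, 5.385)
t=1.200: state=(5.447, 7.353, 6.656)
t=1.400: state=(8.249, 8.217, 13.688)
t=1.600: state=(5.214, 3.284, 13.925)
t=1.800: state=(3.031, 2.761, 9.751)
t=2.000: state=(3.612, 4.385, 7.458)
t=2.200: state=(5.856, 7.154, 8.778)
t=2.400: state=(7.232, 6.904, 13.150)
t=2.600: state=(5.161, 3.991, 12.787)
t=2.800: state=(3.875, 3.789, 9.935)
t=3.000: state=(4.578, 5.289, 8.722)
t=3.200: state=(6.196, 6.877, 10.453)
t=3.400: state=(6.380, 5.842, 12.725)
t=3.600: state=(4.944, 4.333, 11.727)
t=3.800: state=(4.464, 4.594, 9.943)
t=4.000: state=(5.249, 5.810, 9.745)
t=4.200: state=(6.150, 6.335, 11.327)
t=4.400: state=(5.767, 5.298, 12.114)
t=4.435: state=(5.597, 5.105, 12.019)
largest grid value and its neighbours: x(0.325)=9.57002, x(0.330)=9.57100, x(0.335)=9.56234
parabola through these three points peaks at t≈0.328 with x≈9.57176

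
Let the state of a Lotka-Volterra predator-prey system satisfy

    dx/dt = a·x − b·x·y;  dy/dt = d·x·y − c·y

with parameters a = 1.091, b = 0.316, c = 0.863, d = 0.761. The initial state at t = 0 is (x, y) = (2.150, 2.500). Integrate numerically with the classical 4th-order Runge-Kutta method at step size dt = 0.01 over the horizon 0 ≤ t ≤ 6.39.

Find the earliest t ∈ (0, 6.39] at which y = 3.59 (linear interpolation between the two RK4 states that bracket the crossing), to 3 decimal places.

t = 0.428

t=0.000: state=(2.150, 2.500)
step 1 (dt=0.01): k1=(0.647, 1.933), k2=(0.642, 1.947), k3=(0.641, 1.947), k4=(0.636, 1.960); state += dt/6·(k1+2k2+2k3+k4)
t=0.010: state=(2.156, 2.519)
t=0.020: state=(2.163, 2.539)
t=0.030: state=(2.169, 2.559)
continuing one RK4 step at a time; state shown every 25 steps (Δt=0.25):
t=0.250: state=(2.269, 3.072)
t=0.420: state=(2.286, 3.564)
next step: t=0.430: state=(2.285, 3.596) — y has crossed 3.59
linear interpolation between t=0.420 (3.56428) and t=0.430 (3.59566) → t≈0.428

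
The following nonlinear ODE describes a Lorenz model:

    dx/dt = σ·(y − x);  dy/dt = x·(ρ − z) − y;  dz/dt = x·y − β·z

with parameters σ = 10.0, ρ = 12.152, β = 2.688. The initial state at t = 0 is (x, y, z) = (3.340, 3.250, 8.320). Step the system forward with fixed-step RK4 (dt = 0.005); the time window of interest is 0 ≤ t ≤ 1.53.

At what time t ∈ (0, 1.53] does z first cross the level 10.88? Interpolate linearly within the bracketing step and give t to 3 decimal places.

t=0.000: state=(3.340, 3.250, 8.320)
step 1 (dt=0.005): k1=(-0.900, 9.549, -11.509), k2=(-0.639, 9.612, -11.359), k3=(-0.644, 9.614, -11.358), k4=(-0.387, 9.678, -11.207); state += dt/6·(k1+2k2+2k3+k4)
t=0.005: state=(3.337, 3.298, 8.263)
t=0.010: state=(3.336, 3.347, 8.208)
t=0.015: state=(3.338, 3.396, 8.154)
continuing one RK4 step at a time; state shown every 10 steps (Δt=0.05):
t=0.050: state=(3.411, 3.762, 7.825)
t=0.100: state=(3.673, 4.354, 7.512)
t=0.150: state=(4.082, 5.030, 7.418)
t=0.200: state=(4.612, 5.773, 7.585)
t=0.250: state=(5.232, 6.536, 8.053)
t=0.300: state=(5.897, 7.227, 8.840)
t=0.350: state=(6.534, 7.719, 9.916)
t=0.385: state=(6.912, 7.870, 10.782)
next step: t=0.390: state=(6.959, 7.876, 10.909) — z has crossed 10.88
linear interpolation between t=0.385 (10.78220) and t=0.390 (10.90947) → t≈0.389

t = 0.389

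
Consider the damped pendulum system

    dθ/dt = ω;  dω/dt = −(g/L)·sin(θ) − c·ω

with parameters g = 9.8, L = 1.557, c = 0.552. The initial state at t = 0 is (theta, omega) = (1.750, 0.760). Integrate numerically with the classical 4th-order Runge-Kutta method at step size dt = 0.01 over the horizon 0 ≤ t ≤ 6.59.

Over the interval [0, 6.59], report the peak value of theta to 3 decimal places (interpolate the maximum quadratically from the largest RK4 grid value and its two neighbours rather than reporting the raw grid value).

max theta = 1.795

t=0.000: state=(1.750, 0.760)
step 1 (dt=0.01): k1=(0.760, -6.613), k2=(0.727, -6.590), k3=(0.727, -6.591), k4=(0.694, -6.568); state += dt/6·(k1+2k2+2k3+k4)
t=0.010: state=(1.757, 0.694)
t=0.020: state=(1.764, 0.629)
t=0.030: state=(1.770, 0.564)
continuing one RK4 step at a time; state shown every 25 steps (Δt=0.25):
t=0.250: state=(1.744, -0.776)
t=0.500: state=(1.376, -2.137)
t=0.750: state=(0.705, -3.115)
t=1.000: state=(-0.100, -3.128)
t=1.250: state=(-0.767, -2.079)
t=1.500: state=(-1.105, -0.604)
t=1.750: state=(-1.076, 0.796)
t=2.000: state=(-0.734, 1.860)
t=2.250: state=(-0.200, 2.278)
t=2.500: state=(0.334, 1.866)
t=2.750: state=(0.684, 0.881)
t=3.000: state=(0.764, -0.233)
t=3.250: state=(0.586, -1.139)
t=3.500: state=(0.234, -1.581)
t=3.750: state=(-0.154, -1.424)
t=4.000: state=(-0.438, -0.790)
t=4.250: state=(-0.534, 0.022)
t=4.500: state=(-0.437, 0.722)
t=4.750: state=(-0.201, 1.096)
t=5.000: state=(0.075, 1.040)
t=5.250: state=(0.289, 0.625)
t=5.500: state=(0.374, 0.048)
t=5.750: state=(0.318, -0.471)
t=6.000: state=(0.158, -0.762)
t=6.250: state=(-0.037, -0.748)
t=6.500: state=(-0.194, -0.471)
t=6.590: state=(-0.230, -0.331)
largest grid value and its neighbours: theta(0.110)=1.79454, theta(0.120)=1.79482, theta(0.130)=1.79447
parabola through these three points peaks at t≈0.119 with theta≈1.79482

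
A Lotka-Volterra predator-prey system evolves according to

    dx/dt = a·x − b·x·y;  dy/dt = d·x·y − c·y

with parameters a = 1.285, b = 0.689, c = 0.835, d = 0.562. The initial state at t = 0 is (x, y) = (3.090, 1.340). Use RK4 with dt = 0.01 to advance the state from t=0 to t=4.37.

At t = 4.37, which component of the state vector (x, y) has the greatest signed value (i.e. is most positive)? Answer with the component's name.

largest component: y

t=0.000: state=(3.090, 1.340)
step 1 (dt=0.01): k1=(1.118, 1.208), k2=(1.107, 1.218), k3=(1.107, 1.218), k4=(1.096, 1.228); state += dt/6·(k1+2k2+2k3+k4)
t=0.010: state=(3.101, 1.352)
t=0.020: state=(3.112, 1.365)
t=0.030: state=(3.123, 1.377)
continuing one RK4 step at a time; state shown every 20 steps (Δt=0.2):
t=0.200: state=(3.261, 1.622)
t=0.400: state=(3.291, 1.987)
t=0.600: state=(3.144, 2.418)
t=0.800: state=(2.824, 2.865)
t=1.000: state=(2.393, 3.253)
t=1.200: state=(1.938, 3.510)
t=1.400: state=(1.532, 3.608)
t=1.600: state=(1.207, 3.558)
t=1.800: state=(0.966, 3.399)
t=2.000: state=(0.793, 3.174)
t=2.200: state=(0.674, 2.915)
t=2.400: state=(0.594, 2.648)
t=2.600: state=(0.543, 2.388)
t=2.800: state=(0.514, 2.144)
t=3.000: state=(0.502, 1.921)
t=3.200: state=(0.506, 1.720)
t=3.400: state=(0.522, 1.542)
t=3.600: state=(0.552, 1.386)
t=3.800: state=(0.596, 1.251)
t=4.000: state=(0.654, 1.135)
t=4.200: state=(0.728, 1.038)
t=4.370: state=(0.805, 0.969)
compare at T: x=0.805, y=0.969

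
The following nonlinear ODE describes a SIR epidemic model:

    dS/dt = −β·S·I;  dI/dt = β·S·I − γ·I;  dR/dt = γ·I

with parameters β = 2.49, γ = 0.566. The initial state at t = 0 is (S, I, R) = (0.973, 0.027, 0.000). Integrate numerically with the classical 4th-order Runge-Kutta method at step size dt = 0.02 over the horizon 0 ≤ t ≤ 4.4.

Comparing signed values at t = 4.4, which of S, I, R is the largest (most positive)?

t=0.000: state=(0.973, 0.027, 0.000)
step 1 (dt=0.02): k1=(-0.065, 0.050, 0.015), k2=(-0.067, 0.051, 0.016), k3=(-0.067, 0.051, 0.016), k4=(-0.068, 0.052, 0.016); state += dt/6·(k1+2k2+2k3+k4)
t=0.020: state=(0.972, 0.028, 0.000)
t=0.040: state=(0.970, 0.029, 0.001)
t=0.060: state=(0.969, 0.030, 0.001)
continuing one RK4 step at a time; state shown every 10 steps (Δt=0.2):
t=0.200: state=(0.957, 0.039, 0.004)
t=0.400: state=(0.935, 0.056, 0.009)
t=0.600: state=(0.905, 0.079, 0.017)
t=0.800: state=(0.863, 0.109, 0.027)
t=1.000: state=(0.810, 0.148, 0.042)
t=1.200: state=(0.744, 0.195, 0.061)
t=1.400: state=(0.666, 0.248, 0.086)
t=1.600: state=(0.581, 0.302, 0.117)
t=1.800: state=(0.494, 0.352, 0.154)
t=2.000: state=(0.410, 0.394, 0.196)
t=2.200: state=(0.334, 0.423, 0.243)
t=2.400: state=(0.270, 0.439, 0.292)
t=2.600: state=(0.216, 0.442, 0.342)
t=2.800: state=(0.174, 0.435, 0.391)
t=3.000: state=(0.141, 0.420, 0.440)
t=3.200: state=(0.115, 0.399, 0.486)
t=3.400: state=(0.095, 0.375, 0.530)
t=3.600: state=(0.079, 0.350, 0.571)
t=3.800: state=(0.067, 0.324, 0.609)
t=4.000: state=(0.057, 0.298, 0.644)
t=4.200: state=(0.050, 0.274, 0.677)
t=4.400: state=(0.043, 0.250, 0.706)
compare at T: S=0.043, I=0.250, R=0.706

largest component: R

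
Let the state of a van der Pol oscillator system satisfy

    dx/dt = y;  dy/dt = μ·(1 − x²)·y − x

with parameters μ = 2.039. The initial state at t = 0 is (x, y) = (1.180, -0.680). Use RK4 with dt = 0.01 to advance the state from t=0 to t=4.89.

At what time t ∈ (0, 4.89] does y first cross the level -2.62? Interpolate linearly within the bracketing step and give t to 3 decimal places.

t=0.000: state=(1.180, -0.680)
step 1 (dt=0.01): k1=(-0.680, -0.636), k2=(-0.683, -0.641), k3=(-0.683, -0.641), k4=(-0.686, -0.646); state += dt/6·(k1+2k2+2k3+k4)
t=0.010: state=(1.173, -0.686)
t=0.020: state=(1.166, -0.693)
t=0.030: state=(1.159, -0.700)
continuing one RK4 step at a time; state shown every 20 steps (Δt=0.2):
t=0.200: state=(1.030, -0.833)
t=0.400: state=(0.841, -1.068)
t=0.600: state=(0.592, -1.457)
t=0.800: state=(0.240, -2.129)
t=0.900: state=(0.003, -2.614)
next step: t=0.910: state=(-0.023, -2.668) — y has crossed -2.62
linear interpolation between t=0.900 (-2.61426) and t=0.910 (-2.66801) → t≈0.901

t = 0.901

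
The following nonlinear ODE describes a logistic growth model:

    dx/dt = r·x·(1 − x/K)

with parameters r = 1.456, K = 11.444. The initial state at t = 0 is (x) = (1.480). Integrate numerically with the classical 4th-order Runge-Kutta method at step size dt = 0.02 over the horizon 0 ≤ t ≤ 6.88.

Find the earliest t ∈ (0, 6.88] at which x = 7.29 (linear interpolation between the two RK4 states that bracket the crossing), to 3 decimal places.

t = 1.696

t=0.000: state=(1.480)
step 1 (dt=0.02): k1=(1.876), k2=(1.896), k3=(1.897), k4=(1.917); state += dt/6·(k1+2k2+2k3+k4)
t=0.020: state=(1.518)
t=0.040: state=(1.557)
t=0.060: state=(1.596)
continuing one RK4 step at a time; state shown every 25 steps (Δt=0.5):
t=0.500: state=(2.692)
t=1.000: state=(4.453)
t=1.500: state=(6.510)
t=1.680: state=(7.228)
next step: t=1.700: state=(7.305) — x has crossed 7.29
linear interpolation between t=1.680 (7.22818) and t=1.700 (7.30542) → t≈1.696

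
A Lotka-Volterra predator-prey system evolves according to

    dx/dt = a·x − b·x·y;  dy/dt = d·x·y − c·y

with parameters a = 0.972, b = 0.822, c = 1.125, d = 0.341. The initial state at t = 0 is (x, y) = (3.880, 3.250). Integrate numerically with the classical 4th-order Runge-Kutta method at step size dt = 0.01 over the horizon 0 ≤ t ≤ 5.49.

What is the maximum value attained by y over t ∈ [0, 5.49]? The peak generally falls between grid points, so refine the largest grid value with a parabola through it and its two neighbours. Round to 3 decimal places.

t=0.000: state=(3.880, 3.250)
step 1 (dt=0.01): k1=(-6.594, 0.644), k2=(-6.548, 0.608), k3=(-6.548, 0.608), k4=(-6.502, 0.572); state += dt/6·(k1+2k2+2k3+k4)
t=0.010: state=(3.815, 3.256)
t=0.020: state=(3.750, 3.261)
t=0.030: state=(3.686, 3.266)
continuing one RK4 step at a time; state shown every 20 steps (Δt=0.2):
t=0.200: state=(2.753, 3.247)
t=0.400: state=(1.990, 3.042)
t=0.600: state=(1.502, 2.733)
t=0.800: state=(1.197, 2.391)
t=1.000: state=(1.009, 2.057)
t=1.200: state=(0.897, 1.752)
t=1.400: state=(0.835, 1.484)
t=1.600: state=(0.810, 1.253)
t=1.800: state=(0.814, 1.058)
t=2.000: state=(0.843, 0.893)
t=2.200: state=(0.894, 0.757)
t=2.400: state=(0.968, 0.644)
t=2.600: state=(1.066, 0.551)
t=2.800: state=(1.191, 0.475)
t=3.000: state=(1.344, 0.414)
t=3.200: state=(1.532, 0.364)
t=3.400: state=(1.758, 0.325)
t=3.600: state=(2.030, 0.295)
t=3.800: state=(2.353, 0.274)
t=4.000: state=(2.735, 0.260)
t=4.200: state=(3.185, 0.254)
t=4.400: state=(3.710, 0.256)
t=4.600: state=(4.316, 0.269)
t=4.800: state=(5.006, 0.295)
t=5.000: state=(5.772, 0.340)
t=5.200: state=(6.593, 0.414)
t=5.400: state=(7.413, 0.533)
t=5.490: state=(7.757, 0.608)
largest grid value and its neighbours: y(0.080)=3.27913, y(0.090)=3.27974, y(0.100)=3.27971
parabola through these three points peaks at t≈0.095 with y≈3.27981

max y = 3.280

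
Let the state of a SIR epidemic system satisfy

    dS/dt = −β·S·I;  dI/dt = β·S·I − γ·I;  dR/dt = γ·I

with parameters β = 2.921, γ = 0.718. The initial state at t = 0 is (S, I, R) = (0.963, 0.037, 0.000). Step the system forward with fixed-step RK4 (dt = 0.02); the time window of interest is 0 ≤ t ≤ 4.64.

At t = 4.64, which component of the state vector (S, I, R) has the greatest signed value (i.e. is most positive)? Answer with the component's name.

largest component: R

t=0.000: state=(0.963, 0.037, 0.000)
step 1 (dt=0.02): k1=(-0.104, 0.078, 0.027), k2=(-0.106, 0.079, 0.027), k3=(-0.106, 0.079, 0.027), k4=(-0.108, 0.081, 0.028); state += dt/6·(k1+2k2+2k3+k4)
t=0.020: state=(0.961, 0.039, 0.001)
t=0.040: state=(0.959, 0.040, 0.001)
t=0.060: state=(0.956, 0.042, 0.002)
continuing one RK4 step at a time; state shown every 10 steps (Δt=0.2):
t=0.200: state=(0.938, 0.056, 0.007)
t=0.400: state=(0.901, 0.083, 0.016)
t=0.600: state=(0.849, 0.120, 0.031)
t=0.800: state=(0.782, 0.167, 0.051)
t=1.000: state=(0.698, 0.223, 0.079)
t=1.200: state=(0.602, 0.283, 0.116)
t=1.400: state=(0.502, 0.338, 0.160)
t=1.600: state=(0.406, 0.382, 0.212)
t=1.800: state=(0.322, 0.409, 0.269)
t=2.000: state=(0.253, 0.418, 0.329)
t=2.200: state=(0.198, 0.413, 0.389)
t=2.400: state=(0.156, 0.397, 0.447)
t=2.600: state=(0.125, 0.373, 0.502)
t=2.800: state=(0.101, 0.345, 0.554)
t=3.000: state=(0.083, 0.315, 0.601)
t=3.200: state=(0.070, 0.286, 0.644)
t=3.400: state=(0.060, 0.257, 0.683)
t=3.600: state=(0.052, 0.230, 0.718)
t=3.800: state=(0.046, 0.205, 0.749)
t=4.000: state=(0.041, 0.182, 0.777)
t=4.200: state=(0.037, 0.161, 0.802)
t=4.400: state=(0.034, 0.143, 0.824)
t=4.600: state=(0.031, 0.126, 0.843)
t=4.640: state=(0.031, 0.123, 0.846)
compare at T: S=0.031, I=0.123, R=0.846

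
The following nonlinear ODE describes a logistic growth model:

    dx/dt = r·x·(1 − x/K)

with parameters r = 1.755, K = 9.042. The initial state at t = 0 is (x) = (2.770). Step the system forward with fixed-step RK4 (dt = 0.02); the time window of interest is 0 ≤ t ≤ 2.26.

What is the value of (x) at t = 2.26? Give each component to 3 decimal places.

(x) = (8.670)

t=0.000: state=(2.770)
step 1 (dt=0.02): k1=(3.372), k2=(3.395), k3=(3.395), k4=(3.417); state += dt/6·(k1+2k2+2k3+k4)
t=0.020: state=(2.838)
t=0.040: state=(2.907)
t=0.060: state=(2.976)
continuing one RK4 step at a time; state shown every 5 steps (Δt=0.1):
t=0.100: state=(3.118)
t=0.200: state=(3.486)
t=0.300: state=(3.868)
t=0.400: state=(4.261)
t=0.500: state=(4.657)
t=0.600: state=(5.051)
t=0.700: state=(5.438)
t=0.800: state=(5.811)
t=0.900: state=(6.165)
t=1.000: state=(6.498)
t=1.100: state=(6.806)
t=1.200: state=(7.088)
t=1.300: state=(7.344)
t=1.400: state=(7.573)
t=1.500: state=(7.776)
t=1.600: state=(7.955)
t=1.700: state=(8.112)
t=1.800: state=(8.249)
t=1.900: state=(8.367)
t=2.000: state=(8.469)
t=2.100: state=(8.556)
t=2.200: state=(8.631)
t=2.260: state=(8.670)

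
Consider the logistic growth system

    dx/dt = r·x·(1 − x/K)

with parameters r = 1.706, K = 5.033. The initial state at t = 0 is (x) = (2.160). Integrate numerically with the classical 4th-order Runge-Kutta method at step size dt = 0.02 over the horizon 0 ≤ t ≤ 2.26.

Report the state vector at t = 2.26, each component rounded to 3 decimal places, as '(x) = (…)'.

t=0.000: state=(2.160)
step 1 (dt=0.02): k1=(2.103), k2=(2.108), k3=(2.108), k4=(2.113); state += dt/6·(k1+2k2+2k3+k4)
t=0.020: state=(2.202)
t=0.040: state=(2.245)
t=0.060: state=(2.287)
continuing one RK4 step at a time; state shown every 5 steps (Δt=0.1):
t=0.100: state=(2.372)
t=0.200: state=(2.587)
t=0.300: state=(2.800)
t=0.400: state=(3.010)
t=0.500: state=(3.212)
t=0.600: state=(3.406)
t=0.700: state=(3.587)
t=0.800: state=(3.757)
t=0.900: state=(3.912)
t=1.000: state=(4.054)
t=1.100: state=(4.181)
t=1.200: state=(4.295)
t=1.300: state=(4.396)
t=1.400: state=(4.485)
t=1.500: state=(4.563)
t=1.600: state=(4.631)
t=1.700: state=(4.690)
t=1.800: state=(4.741)
t=1.900: state=(4.784)
t=2.000: state=(4.822)
t=2.100: state=(4.854)
t=2.200: state=(4.881)
t=2.260: state=(4.895)

(x) = (4.895)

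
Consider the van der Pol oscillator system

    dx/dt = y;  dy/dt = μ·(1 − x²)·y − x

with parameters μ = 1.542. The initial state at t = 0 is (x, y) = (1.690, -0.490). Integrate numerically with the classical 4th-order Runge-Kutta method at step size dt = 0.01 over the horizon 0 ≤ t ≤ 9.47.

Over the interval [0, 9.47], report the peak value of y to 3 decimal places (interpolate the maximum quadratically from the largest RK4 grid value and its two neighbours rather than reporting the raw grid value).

max y = 3.272

t=0.000: state=(1.690, -0.490)
step 1 (dt=0.01): k1=(-0.490, -0.288), k2=(-0.491, -0.287), k3=(-0.491, -0.287), k4=(-0.493, -0.287); state += dt/6·(k1+2k2+2k3+k4)
t=0.010: state=(1.685, -0.493)
t=0.020: state=(1.680, -0.496)
t=0.030: state=(1.675, -0.499)
continuing one RK4 step at a time; state shown every 50 steps (Δt=0.5):
t=0.500: state=(1.407, -0.654)
t=1.000: state=(1.011, -0.976)
t=1.500: state=(0.343, -1.852)
t=2.000: state=(-0.995, -3.258)
t=2.500: state=(-1.982, -0.476)
t=3.000: state=(-1.942, 0.347)
t=3.500: state=(-1.729, 0.488)
t=4.000: state=(-1.453, 0.631)
t=4.500: state=(-1.076, 0.914)
t=5.000: state=(-0.464, 1.670)
t=5.500: state=(0.771, 3.245)
t=6.000: state=(1.939, 0.799)
t=6.500: state=(1.965, -0.311)
t=7.000: state=(1.762, -0.472)
t=7.500: state=(1.495, -0.606)
t=8.000: state=(1.137, -0.859)
t=8.500: state=(0.573, -1.511)
t=9.000: state=(-0.552, -3.102)
t=9.470: state=(-1.831, -1.411)
largest grid value and its neighbours: y(5.530)=3.26997, y(5.540)=3.27200, y(5.550)=3.27073
parabola through these three points peaks at t≈5.541 with y≈3.27202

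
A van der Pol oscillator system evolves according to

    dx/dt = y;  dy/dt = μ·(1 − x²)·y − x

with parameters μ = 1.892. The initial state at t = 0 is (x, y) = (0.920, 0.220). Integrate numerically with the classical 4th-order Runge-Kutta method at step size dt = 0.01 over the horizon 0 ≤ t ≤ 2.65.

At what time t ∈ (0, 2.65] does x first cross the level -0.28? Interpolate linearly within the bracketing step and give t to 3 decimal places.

t = 1.599

t=0.000: state=(0.920, 0.220)
step 1 (dt=0.01): k1=(0.220, -0.856), k2=(0.216, -0.859), k3=(0.216, -0.859), k4=(0.211, -0.862); state += dt/6·(k1+2k2+2k3+k4)
t=0.010: state=(0.922, 0.211)
t=0.020: state=(0.924, 0.203)
t=0.030: state=(0.926, 0.194)
continuing one RK4 step at a time; state shown every 10 steps (Δt=0.1):
t=0.100: state=(0.938, 0.132)
t=0.200: state=(0.946, 0.039)
t=0.300: state=(0.945, -0.056)
t=0.400: state=(0.935, -0.152)
t=0.500: state=(0.915, -0.250)
t=0.600: state=(0.885, -0.351)
t=0.700: state=(0.845, -0.457)
t=0.800: state=(0.793, -0.571)
t=0.900: state=(0.730, -0.697)
t=1.000: state=(0.653, -0.842)
t=1.100: state=(0.561, -1.013)
t=1.200: state=(0.449, -1.221)
t=1.300: state=(0.315, -1.476)
t=1.400: state=(0.152, -1.790)
t=1.500: state=(-0.045, -2.167)
t=1.590: state=(-0.257, -2.544)
next step: t=1.600: state=(-0.283, -2.586) — x has crossed -0.28
linear interpolation between t=1.590 (-0.25705) and t=1.600 (-0.28269) → t≈1.599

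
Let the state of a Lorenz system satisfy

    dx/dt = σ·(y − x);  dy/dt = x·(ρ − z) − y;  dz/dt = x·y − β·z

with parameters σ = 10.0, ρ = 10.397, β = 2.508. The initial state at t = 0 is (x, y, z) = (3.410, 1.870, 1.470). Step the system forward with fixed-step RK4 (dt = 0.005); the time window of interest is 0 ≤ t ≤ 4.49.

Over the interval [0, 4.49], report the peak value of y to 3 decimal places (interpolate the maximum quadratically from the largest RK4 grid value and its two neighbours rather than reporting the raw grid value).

t=0.000: state=(3.410, 1.870, 1.470)
step 1 (dt=0.005): k1=(-15.400, 28.571, 2.690), k2=(-14.301, 28.133, 2.842), k3=(-14.339, 28.158, 2.843), k4=(-13.275, 27.743, 2.990); state += dt/6·(k1+2k2+2k3+k4)
t=0.005: state=(3.338, 2.011, 1.484)
t=0.010: state=(3.277, 2.148, 1.500)
t=0.015: state=(3.225, 2.281, 1.517)
continuing one RK4 step at a time; state shown every 40 steps (Δt=0.2):
t=0.200: state=(4.885, 6.850, 3.639)
t=0.400: state=(8.371, 8.729, 11.952)
t=0.600: state=(5.091, 2.694, 13.441)
t=0.800: state=(2.141, 1.569, 9.065)
t=1.000: state=(2.018, 2.341, 6.068)
t=1.200: state=(3.308, 4.293, 5.053)
t=1.400: state=(5.809, 7.122, 7.402)
t=1.600: state=(6.865, 6.268, 12.038)
t=1.800: state=(4.488, 3.287, 11.361)
t=2.000: state=(3.140, 2.978, 8.547)
t=2.200: state=(3.569, 4.105, 6.977)
t=2.400: state=(5.047, 5.880, 7.703)
t=2.600: state=(6.130, 6.170, 10.365)
t=2.800: state=(5.182, 4.420, 11.047)
t=3.000: state=(3.998, 3.688, 9.428)
t=3.200: state=(3.988, 4.251, 8.110)
t=3.400: state=(4.835, 5.341, 8.277)
t=3.600: state=(5.577, 5.704, 9.733)
t=3.800: state=(5.224, 4.823, 10.444)
t=4.000: state=(4.458, 4.191, 9.647)
t=4.200: state=(4.311, 4.423, 8.730)
t=4.400: state=(4.776, 5.077, 8.692)
t=4.490: state=(5.036, 5.300, 8.996)
largest grid value and its neighbours: y(0.335)=9.35282, y(0.340)=9.36169, y(0.345)=9.36143
parabola through these three points peaks at t≈0.342 with y≈9.36271

max y = 9.363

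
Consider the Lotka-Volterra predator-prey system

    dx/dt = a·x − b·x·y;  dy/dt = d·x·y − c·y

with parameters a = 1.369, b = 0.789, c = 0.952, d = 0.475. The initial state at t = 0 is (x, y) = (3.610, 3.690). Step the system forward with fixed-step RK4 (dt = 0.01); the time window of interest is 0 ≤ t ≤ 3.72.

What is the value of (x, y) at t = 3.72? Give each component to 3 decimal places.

(x, y) = (1.334, 0.547)

t=0.000: state=(3.610, 3.690)
step 1 (dt=0.01): k1=(-5.568, 2.815), k2=(-5.565, 2.776), k3=(-5.564, 2.776), k4=(-5.560, 2.737); state += dt/6·(k1+2k2+2k3+k4)
t=0.010: state=(3.554, 3.718)
t=0.020: state=(3.499, 3.745)
t=0.030: state=(3.443, 3.771)
continuing one RK4 step at a time; state shown every 20 steps (Δt=0.2):
t=0.200: state=(2.559, 4.083)
t=0.400: state=(1.752, 4.133)
t=0.600: state=(1.217, 3.926)
t=0.800: state=(0.884, 3.582)
t=1.000: state=(0.681, 3.187)
t=1.200: state=(0.559, 2.793)
t=1.400: state=(0.487, 2.425)
t=1.600: state=(0.449, 2.096)
t=1.800: state=(0.434, 1.806)
t=2.000: state=(0.438, 1.556)
t=2.200: state=(0.458, 1.342)
t=2.400: state=(0.495, 1.160)
t=2.600: state=(0.549, 1.008)
t=2.800: state=(0.622, 0.881)
t=3.000: state=(0.718, 0.776)
t=3.200: state=(0.841, 0.690)
t=3.400: state=(0.997, 0.622)
t=3.600: state=(1.193, 0.571)
t=3.720: state=(1.334, 0.547)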